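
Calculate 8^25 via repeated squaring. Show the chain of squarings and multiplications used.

Computing 8^25 by squaring (build up from 8^1; each line after the first costs one multiplication):

8^1 = 8
8^2 = (8^1)^2 = 8^2 = 64
8^3 = 8 * 8^2 = 8 * 64 = 512
8^6 = (8^3)^2 = 512^2 = 262144
8^12 = (8^6)^2 = 262144^2 = 68719476736
8^24 = (8^12)^2 = 68719476736^2 = 4722366482869645213696
8^25 = 8 * 8^24 = 8 * 4722366482869645213696 = 37778931862957161709568

Result: 37778931862957161709568
Multiplications needed: 6 (6 lines after 8^1)

8^25 = 37778931862957161709568. Using exponentiation by squaring, this requires 6 multiplications. The key idea: if the exponent is even, square the half-power; if odd, multiply by the base once.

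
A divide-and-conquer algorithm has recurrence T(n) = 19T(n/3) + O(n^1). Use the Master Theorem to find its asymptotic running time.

Master Theorem for T(n) = 19T(n/3) + O(n^1):

a = 19, b = 3, c = 1
log_b(a) = log_3(19) = 2.6801

Case 1: c = 1 < log_3(19) = 2.6801
T(n) = O(n^(log_3 19))

For T(n) = 19T(n/3) + O(n^1): log_3(19) = 2.6801. This is Case 1 of the Master Theorem (c < log_b(a), work dominated by leaves), giving O(n^(log_3 19)).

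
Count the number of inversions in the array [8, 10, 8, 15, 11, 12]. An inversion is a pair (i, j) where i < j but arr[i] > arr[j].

Finding inversions in [8, 10, 8, 15, 11, 12]:

(1, 2): arr[1]=10 > arr[2]=8
(3, 4): arr[3]=15 > arr[4]=11
(3, 5): arr[3]=15 > arr[5]=12

Total inversions: 3

The array has 3 inversion(s): (1,2), (3,4), (3,5). Each pair (i,j) satisfies i < j and arr[i] > arr[j].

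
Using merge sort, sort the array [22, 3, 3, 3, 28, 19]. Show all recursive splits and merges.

Merge sort trace:

Split: [22, 3, 3, 3, 28, 19] -> [22, 3, 3] and [3, 28, 19]
  Split: [22, 3, 3] -> [22] and [3, 3]
    Split: [3, 3] -> [3] and [3]
    Merge: [3] + [3] -> [3, 3]
  Merge: [22] + [3, 3] -> [3, 3, 22]
  Split: [3, 28, 19] -> [3] and [28, 19]
    Split: [28, 19] -> [28] and [19]
    Merge: [28] + [19] -> [19, 28]
  Merge: [3] + [19, 28] -> [3, 19, 28]
Merge: [3, 3, 22] + [3, 19, 28] -> [3, 3, 3, 19, 22, 28]

Final sorted array: [3, 3, 3, 19, 22, 28]

The merge sort proceeds by recursively splitting the array and merging sorted halves.
After all merges, the sorted array is [3, 3, 3, 19, 22, 28].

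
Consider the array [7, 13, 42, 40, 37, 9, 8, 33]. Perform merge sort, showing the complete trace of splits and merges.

Merge sort trace:

Split: [7, 13, 42, 40, 37, 9, 8, 33] -> [7, 13, 42, 40] and [37, 9, 8, 33]
  Split: [7, 13, 42, 40] -> [7, 13] and [42, 40]
    Split: [7, 13] -> [7] and [13]
    Merge: [7] + [13] -> [7, 13]
    Split: [42, 40] -> [42] and [40]
    Merge: [42] + [40] -> [40, 42]
  Merge: [7, 13] + [40, 42] -> [7, 13, 40, 42]
  Split: [37, 9, 8, 33] -> [37, 9] and [8, 33]
    Split: [37, 9] -> [37] and [9]
    Merge: [37] + [9] -> [9, 37]
    Split: [8, 33] -> [8] and [33]
    Merge: [8] + [33] -> [8, 33]
  Merge: [9, 37] + [8, 33] -> [8, 9, 33, 37]
Merge: [7, 13, 40, 42] + [8, 9, 33, 37] -> [7, 8, 9, 13, 33, 37, 40, 42]

Final sorted array: [7, 8, 9, 13, 33, 37, 40, 42]

The merge sort proceeds by recursively splitting the array and merging sorted halves.
After all merges, the sorted array is [7, 8, 9, 13, 33, 37, 40, 42].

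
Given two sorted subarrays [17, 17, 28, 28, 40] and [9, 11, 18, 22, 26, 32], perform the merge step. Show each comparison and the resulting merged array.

Merging process:

Compare 17 vs 9: take 9 from right. Merged: [9]
Compare 17 vs 11: take 11 from right. Merged: [9, 11]
Compare 17 vs 18: take 17 from left. Merged: [9, 11, 17]
Compare 17 vs 18: take 17 from left. Merged: [9, 11, 17, 17]
Compare 28 vs 18: take 18 from right. Merged: [9, 11, 17, 17, 18]
Compare 28 vs 22: take 22 from right. Merged: [9, 11, 17, 17, 18, 22]
Compare 28 vs 26: take 26 from right. Merged: [9, 11, 17, 17, 18, 22, 26]
Compare 28 vs 32: take 28 from left. Merged: [9, 11, 17, 17, 18, 22, 26, 28]
Compare 28 vs 32: take 28 from left. Merged: [9, 11, 17, 17, 18, 22, 26, 28, 28]
Compare 40 vs 32: take 32 from right. Merged: [9, 11, 17, 17, 18, 22, 26, 28, 28, 32]
Append remaining from left: [40]. Merged: [9, 11, 17, 17, 18, 22, 26, 28, 28, 32, 40]

Final merged array: [9, 11, 17, 17, 18, 22, 26, 28, 28, 32, 40]
Total comparisons: 10

The merged array is [9, 11, 17, 17, 18, 22, 26, 28, 28, 32, 40], requiring 10 comparisons. The merge step runs in O(n) time where n is the total number of elements.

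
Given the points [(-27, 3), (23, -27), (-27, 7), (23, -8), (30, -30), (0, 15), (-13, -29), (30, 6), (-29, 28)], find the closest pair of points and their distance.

Computing all pairwise distances among 9 points:

d((-27, 3), (23, -27)) = 58.3095
d((-27, 3), (-27, 7)) = 4.0 <-- minimum
d((-27, 3), (23, -8)) = 51.1957
d((-27, 3), (30, -30)) = 65.8635
d((-27, 3), (0, 15)) = 29.5466
d((-27, 3), (-13, -29)) = 34.9285
d((-27, 3), (30, 6)) = 57.0789
d((-27, 3), (-29, 28)) = 25.0799
d((23, -27), (-27, 7)) = 60.4649
d((23, -27), (23, -8)) = 19.0
d((23, -27), (30, -30)) = 7.6158
d((23, -27), (0, 15)) = 47.8853
d((23, -27), (-13, -29)) = 36.0555
d((23, -27), (30, 6)) = 33.7343
d((23, -27), (-29, 28)) = 75.6902
d((-27, 7), (23, -8)) = 52.2015
d((-27, 7), (30, -30)) = 67.9559
d((-27, 7), (0, 15)) = 28.1603
d((-27, 7), (-13, -29)) = 38.6264
d((-27, 7), (30, 6)) = 57.0088
d((-27, 7), (-29, 28)) = 21.095
d((23, -8), (30, -30)) = 23.0868
d((23, -8), (0, 15)) = 32.5269
d((23, -8), (-13, -29)) = 41.6773
d((23, -8), (30, 6)) = 15.6525
d((23, -8), (-29, 28)) = 63.2456
d((30, -30), (0, 15)) = 54.0833
d((30, -30), (-13, -29)) = 43.0116
d((30, -30), (30, 6)) = 36.0
d((30, -30), (-29, 28)) = 82.7345
d((0, 15), (-13, -29)) = 45.8803
d((0, 15), (30, 6)) = 31.3209
d((0, 15), (-29, 28)) = 31.7805
d((-13, -29), (30, 6)) = 55.4437
d((-13, -29), (-29, 28)) = 59.203
d((30, 6), (-29, 28)) = 62.9682

Closest pair: (-27, 3) and (-27, 7) with distance 4.0

The closest pair is (-27, 3) and (-27, 7) with Euclidean distance 4.0. For 9 points, brute-force pairwise comparison is shown above. For large n, the divide-and-conquer algorithm (sort by x, recurse on halves, check the dividing strip) achieves O(n log n).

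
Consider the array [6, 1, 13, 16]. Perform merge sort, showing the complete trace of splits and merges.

Merge sort trace:

Split: [6, 1, 13, 16] -> [6, 1] and [13, 16]
  Split: [6, 1] -> [6] and [1]
  Merge: [6] + [1] -> [1, 6]
  Split: [13, 16] -> [13] and [16]
  Merge: [13] + [16] -> [13, 16]
Merge: [1, 6] + [13, 16] -> [1, 6, 13, 16]

Final sorted array: [1, 6, 13, 16]

The merge sort proceeds by recursively splitting the array and merging sorted halves.
After all merges, the sorted array is [1, 6, 13, 16].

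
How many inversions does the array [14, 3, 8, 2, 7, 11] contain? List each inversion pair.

Finding inversions in [14, 3, 8, 2, 7, 11]:

(0, 1): arr[0]=14 > arr[1]=3
(0, 2): arr[0]=14 > arr[2]=8
(0, 3): arr[0]=14 > arr[3]=2
(0, 4): arr[0]=14 > arr[4]=7
(0, 5): arr[0]=14 > arr[5]=11
(1, 3): arr[1]=3 > arr[3]=2
(2, 3): arr[2]=8 > arr[3]=2
(2, 4): arr[2]=8 > arr[4]=7

Total inversions: 8

The array has 8 inversion(s): (0,1), (0,2), (0,3), (0,4), (0,5), (1,3), (2,3), (2,4). Each pair (i,j) satisfies i < j and arr[i] > arr[j].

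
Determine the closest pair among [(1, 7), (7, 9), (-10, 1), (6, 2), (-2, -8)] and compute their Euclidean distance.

Computing all pairwise distances among 5 points:

d((1, 7), (7, 9)) = 6.3246 <-- minimum
d((1, 7), (-10, 1)) = 12.53
d((1, 7), (6, 2)) = 7.0711
d((1, 7), (-2, -8)) = 15.2971
d((7, 9), (-10, 1)) = 18.7883
d((7, 9), (6, 2)) = 7.0711
d((7, 9), (-2, -8)) = 19.2354
d((-10, 1), (6, 2)) = 16.0312
d((-10, 1), (-2, -8)) = 12.0416
d((6, 2), (-2, -8)) = 12.8062

Closest pair: (1, 7) and (7, 9) with distance 6.3246

The closest pair is (1, 7) and (7, 9) with Euclidean distance 6.3246. For 5 points, brute-force pairwise comparison is shown above. For large n, the divide-and-conquer algorithm (sort by x, recurse on halves, check the dividing strip) achieves O(n log n).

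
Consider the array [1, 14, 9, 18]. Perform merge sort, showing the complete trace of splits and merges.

Merge sort trace:

Split: [1, 14, 9, 18] -> [1, 14] and [9, 18]
  Split: [1, 14] -> [1] and [14]
  Merge: [1] + [14] -> [1, 14]
  Split: [9, 18] -> [9] and [18]
  Merge: [9] + [18] -> [9, 18]
Merge: [1, 14] + [9, 18] -> [1, 9, 14, 18]

Final sorted array: [1, 9, 14, 18]

The merge sort proceeds by recursively splitting the array and merging sorted halves.
After all merges, the sorted array is [1, 9, 14, 18].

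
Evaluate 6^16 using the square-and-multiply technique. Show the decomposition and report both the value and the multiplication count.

Computing 6^16 by squaring (build up from 6^1; each line after the first costs one multiplication):

6^1 = 6
6^2 = (6^1)^2 = 6^2 = 36
6^4 = (6^2)^2 = 36^2 = 1296
6^8 = (6^4)^2 = 1296^2 = 1679616
6^16 = (6^8)^2 = 1679616^2 = 2821109907456

Result: 2821109907456
Multiplications needed: 4 (4 lines after 6^1)

6^16 = 2821109907456. Using exponentiation by squaring, this requires 4 multiplications. The key idea: if the exponent is even, square the half-power; if odd, multiply by the base once.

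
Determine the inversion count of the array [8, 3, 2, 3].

Finding inversions in [8, 3, 2, 3]:

(0, 1): arr[0]=8 > arr[1]=3
(0, 2): arr[0]=8 > arr[2]=2
(0, 3): arr[0]=8 > arr[3]=3
(1, 2): arr[1]=3 > arr[2]=2

Total inversions: 4

The array has 4 inversion(s): (0,1), (0,2), (0,3), (1,2). Each pair (i,j) satisfies i < j and arr[i] > arr[j].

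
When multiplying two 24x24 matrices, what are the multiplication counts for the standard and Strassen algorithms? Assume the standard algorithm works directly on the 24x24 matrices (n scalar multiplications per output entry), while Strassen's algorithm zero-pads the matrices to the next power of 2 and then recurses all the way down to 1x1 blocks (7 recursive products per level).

Matrix multiplication for 24x24 matrices:

Strassen's algorithm requires power-of-2 dimensions. Pad 24x24 to 32x32 (next power of 2).

Standard algorithm: 24^3 = 13824 multiplications
Strassen's algorithm: 7^(log2(32)) = 7^5 = 16807 multiplications
Difference: 13824 - 16807 = -2983 (Strassen uses MORE here due to padding overhead — for small or just-over-power-of-2 n, padding can outweigh the per-level savings)

Standard: 13824 multiplications (24^3). Strassen: 16807 multiplications (7^5, after padding to 32x32). Strassen reduces 8 recursive multiplications to 7 at each level.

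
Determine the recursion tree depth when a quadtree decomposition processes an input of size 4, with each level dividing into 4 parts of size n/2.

For divide and conquer with division factor 2:

Problem sizes at each level:
Level 0: 4
Level 1: 2
Level 2: 1

The root is level 0 and the size-1 base case is level 2 (the tree spans levels 0 through 2, i.e. 3 levels counting the root), so the depth is the number of divisions: log_2(4) = 2

The recursion tree depth is log_2(4) = 2. At each level, the problem size is divided by 2, so it takes 2 divisions to reduce to a base case of size 1. The algorithm makes 4 recursive calls at each level.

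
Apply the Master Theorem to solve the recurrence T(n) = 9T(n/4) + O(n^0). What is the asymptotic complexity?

Master Theorem for T(n) = 9T(n/4) + O(n^0):

a = 9, b = 4, c = 0
log_b(a) = log_4(9) = 1.5850

Case 1: c = 0 < log_4(9) = 1.5850
T(n) = O(n^(log_4 9))

For T(n) = 9T(n/4) + O(n^0): log_4(9) = 1.5850. This is Case 1 of the Master Theorem (c < log_b(a), work dominated by leaves), giving O(n^(log_4 9)).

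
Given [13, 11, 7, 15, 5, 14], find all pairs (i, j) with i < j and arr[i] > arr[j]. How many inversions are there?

Finding inversions in [13, 11, 7, 15, 5, 14]:

(0, 1): arr[0]=13 > arr[1]=11
(0, 2): arr[0]=13 > arr[2]=7
(0, 4): arr[0]=13 > arr[4]=5
(1, 2): arr[1]=11 > arr[2]=7
(1, 4): arr[1]=11 > arr[4]=5
(2, 4): arr[2]=7 > arr[4]=5
(3, 4): arr[3]=15 > arr[4]=5
(3, 5): arr[3]=15 > arr[5]=14

Total inversions: 8

The array has 8 inversion(s): (0,1), (0,2), (0,4), (1,2), (1,4), (2,4), (3,4), (3,5). Each pair (i,j) satisfies i < j and arr[i] > arr[j].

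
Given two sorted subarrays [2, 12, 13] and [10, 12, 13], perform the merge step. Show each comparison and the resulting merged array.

Merging process:

Compare 2 vs 10: take 2 from left. Merged: [2]
Compare 12 vs 10: take 10 from right. Merged: [2, 10]
Compare 12 vs 12: take 12 from left. Merged: [2, 10, 12]
Compare 13 vs 12: take 12 from right. Merged: [2, 10, 12, 12]
Compare 13 vs 13: take 13 from left. Merged: [2, 10, 12, 12, 13]
Append remaining from right: [13]. Merged: [2, 10, 12, 12, 13, 13]

Final merged array: [2, 10, 12, 12, 13, 13]
Total comparisons: 5

The merged array is [2, 10, 12, 12, 13, 13], requiring 5 comparisons. The merge step runs in O(n) time where n is the total number of elements.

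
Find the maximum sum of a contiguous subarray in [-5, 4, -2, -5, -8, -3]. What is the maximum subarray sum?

Using Kadane's algorithm on [-5, 4, -2, -5, -8, -3]:

Scanning through the array:
Position 1 (value 4): max_ending_here = 4, max_so_far = 4
Position 2 (value -2): max_ending_here = 2, max_so_far = 4
Position 3 (value -5): max_ending_here = -3, max_so_far = 4
Position 4 (value -8): max_ending_here = -8, max_so_far = 4
Position 5 (value -3): max_ending_here = -3, max_so_far = 4

Maximum subarray: [4]
Maximum sum: 4

The maximum subarray is [4] with sum 4. This subarray runs from index 1 to index 1.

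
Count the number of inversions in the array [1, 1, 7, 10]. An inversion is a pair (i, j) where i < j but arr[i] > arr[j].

Finding inversions in [1, 1, 7, 10]:


Total inversions: 0

The array has 0 inversions. It is already sorted.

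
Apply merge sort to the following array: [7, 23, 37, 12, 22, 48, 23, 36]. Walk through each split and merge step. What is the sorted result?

Merge sort trace:

Split: [7, 23, 37, 12, 22, 48, 23, 36] -> [7, 23, 37, 12] and [22, 48, 23, 36]
  Split: [7, 23, 37, 12] -> [7, 23] and [37, 12]
    Split: [7, 23] -> [7] and [23]
    Merge: [7] + [23] -> [7, 23]
    Split: [37, 12] -> [37] and [12]
    Merge: [37] + [12] -> [12, 37]
  Merge: [7, 23] + [12, 37] -> [7, 12, 23, 37]
  Split: [22, 48, 23, 36] -> [22, 48] and [23, 36]
    Split: [22, 48] -> [22] and [48]
    Merge: [22] + [48] -> [22, 48]
    Split: [23, 36] -> [23] and [36]
    Merge: [23] + [36] -> [23, 36]
  Merge: [22, 48] + [23, 36] -> [22, 23, 36, 48]
Merge: [7, 12, 23, 37] + [22, 23, 36, 48] -> [7, 12, 22, 23, 23, 36, 37, 48]

Final sorted array: [7, 12, 22, 23, 23, 36, 37, 48]

The merge sort proceeds by recursively splitting the array and merging sorted halves.
After all merges, the sorted array is [7, 12, 22, 23, 23, 36, 37, 48].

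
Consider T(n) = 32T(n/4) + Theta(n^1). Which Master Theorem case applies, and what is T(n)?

Master Theorem for T(n) = 32T(n/4) + O(n^1):

a = 32, b = 4, c = 1
log_b(a) = log_4(32) = 2.5000

Case 1: c = 1 < log_4(32) = 2.5000
T(n) = O(n^(log_4 32))

For T(n) = 32T(n/4) + O(n^1): log_4(32) = 2.5000. This is Case 1 of the Master Theorem (c < log_b(a), work dominated by leaves), giving O(n^(log_4 32)).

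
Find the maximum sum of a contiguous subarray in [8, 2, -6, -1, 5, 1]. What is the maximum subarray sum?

Using Kadane's algorithm on [8, 2, -6, -1, 5, 1]:

Scanning through the array:
Position 1 (value 2): max_ending_here = 10, max_so_far = 10
Position 2 (value -6): max_ending_here = 4, max_so_far = 10
Position 3 (value -1): max_ending_here = 3, max_so_far = 10
Position 4 (value 5): max_ending_here = 8, max_so_far = 10
Position 5 (value 1): max_ending_here = 9, max_so_far = 10

Maximum subarray: [8, 2]
Maximum sum: 10

The maximum subarray is [8, 2] with sum 10. This subarray runs from index 0 to index 1.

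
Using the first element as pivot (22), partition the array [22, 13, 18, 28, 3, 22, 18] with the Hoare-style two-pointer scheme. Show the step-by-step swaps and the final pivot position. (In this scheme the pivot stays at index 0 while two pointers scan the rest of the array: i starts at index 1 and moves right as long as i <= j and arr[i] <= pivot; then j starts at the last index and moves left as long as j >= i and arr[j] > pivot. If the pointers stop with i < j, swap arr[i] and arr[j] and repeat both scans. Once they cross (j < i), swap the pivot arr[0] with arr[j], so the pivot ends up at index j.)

Hoare-style two-pointer partition with pivot = 22:

Initial array: [22, 13, 18, 28, 3, 22, 18]

Pointers start at i = 1, j = 6.
i stops at index 3 (arr[3]=28 > 22), j stops at index 6 (arr[6]=18 <= 22): swap arr[3] and arr[6], array becomes [22, 13, 18, 18, 3, 22, 28]
i ends at 6, j ends at 5: the pointers have crossed (j < i), so scanning stops.

Swap pivot arr[0] with arr[5] to place pivot at position 5: [22, 13, 18, 18, 3, 22, 28]
Pivot position: 5

After partitioning with pivot 22, the array becomes [22, 13, 18, 18, 3, 22, 28]. The pivot is placed at index 5. All elements to the left of the pivot are <= 22, and all elements to the right are > 22.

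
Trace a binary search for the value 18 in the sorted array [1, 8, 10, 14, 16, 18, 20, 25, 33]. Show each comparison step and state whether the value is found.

Binary search for 18 in [1, 8, 10, 14, 16, 18, 20, 25, 33]:

lo=0, hi=8, mid=4, arr[mid]=16 -> 16 < 18, search right half
lo=5, hi=8, mid=6, arr[mid]=20 -> 20 > 18, search left half
lo=5, hi=5, mid=5, arr[mid]=18 -> Found target at index 5!

Binary search finds 18 at index 5 after 3 comparisons. The search repeatedly halves the search space by comparing with the middle element.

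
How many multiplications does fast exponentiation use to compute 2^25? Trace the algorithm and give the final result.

Computing 2^25 by squaring (build up from 2^1; each line after the first costs one multiplication):

2^1 = 2
2^2 = (2^1)^2 = 2^2 = 4
2^3 = 2 * 2^2 = 2 * 4 = 8
2^6 = (2^3)^2 = 8^2 = 64
2^12 = (2^6)^2 = 64^2 = 4096
2^24 = (2^12)^2 = 4096^2 = 16777216
2^25 = 2 * 2^24 = 2 * 16777216 = 33554432

Result: 33554432
Multiplications needed: 6 (6 lines after 2^1)

2^25 = 33554432. Using exponentiation by squaring, this requires 6 multiplications. The key idea: if the exponent is even, square the half-power; if odd, multiply by the base once.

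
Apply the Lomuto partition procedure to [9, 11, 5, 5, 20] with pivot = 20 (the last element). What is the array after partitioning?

Lomuto partition with pivot = 20:

Initial array: [9, 11, 5, 5, 20]

arr[0]=9 <= 20: swap with position 0, array becomes [9, 11, 5, 5, 20]
arr[1]=11 <= 20: swap with position 1, array becomes [9, 11, 5, 5, 20]
arr[2]=5 <= 20: swap with position 2, array becomes [9, 11, 5, 5, 20]
arr[3]=5 <= 20: swap with position 3, array becomes [9, 11, 5, 5, 20]

Place pivot at position 4: [9, 11, 5, 5, 20]
Pivot position: 4

After partitioning with pivot 20, the array becomes [9, 11, 5, 5, 20]. The pivot is placed at index 4. All elements to the left of the pivot are <= 20, and all elements to the right are > 20.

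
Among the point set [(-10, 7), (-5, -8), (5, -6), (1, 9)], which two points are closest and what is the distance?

Computing all pairwise distances among 4 points:

d((-10, 7), (-5, -8)) = 15.8114
d((-10, 7), (5, -6)) = 19.8494
d((-10, 7), (1, 9)) = 11.1803
d((-5, -8), (5, -6)) = 10.198 <-- minimum
d((-5, -8), (1, 9)) = 18.0278
d((5, -6), (1, 9)) = 15.5242

Closest pair: (-5, -8) and (5, -6) with distance 10.198

The closest pair is (-5, -8) and (5, -6) with Euclidean distance 10.198. For 4 points, brute-force pairwise comparison is shown above. For large n, the divide-and-conquer algorithm (sort by x, recurse on halves, check the dividing strip) achieves O(n log n).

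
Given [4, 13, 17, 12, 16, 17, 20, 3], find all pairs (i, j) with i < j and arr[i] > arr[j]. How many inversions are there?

Finding inversions in [4, 13, 17, 12, 16, 17, 20, 3]:

(0, 7): arr[0]=4 > arr[7]=3
(1, 3): arr[1]=13 > arr[3]=12
(1, 7): arr[1]=13 > arr[7]=3
(2, 3): arr[2]=17 > arr[3]=12
(2, 4): arr[2]=17 > arr[4]=16
(2, 7): arr[2]=17 > arr[7]=3
(3, 7): arr[3]=12 > arr[7]=3
(4, 7): arr[4]=16 > arr[7]=3
(5, 7): arr[5]=17 > arr[7]=3
(6, 7): arr[6]=20 > arr[7]=3

Total inversions: 10

The array has 10 inversion(s): (0,7), (1,3), (1,7), (2,3), (2,4), (2,7), (3,7), (4,7), (5,7), (6,7). Each pair (i,j) satisfies i < j and arr[i] > arr[j].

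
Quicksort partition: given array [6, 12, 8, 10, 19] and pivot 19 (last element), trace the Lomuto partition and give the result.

Lomuto partition with pivot = 19:

Initial array: [6, 12, 8, 10, 19]

arr[0]=6 <= 19: swap with position 0, array becomes [6, 12, 8, 10, 19]
arr[1]=12 <= 19: swap with position 1, array becomes [6, 12, 8, 10, 19]
arr[2]=8 <= 19: swap with position 2, array becomes [6, 12, 8, 10, 19]
arr[3]=10 <= 19: swap with position 3, array becomes [6, 12, 8, 10, 19]

Place pivot at position 4: [6, 12, 8, 10, 19]
Pivot position: 4

After partitioning with pivot 19, the array becomes [6, 12, 8, 10, 19]. The pivot is placed at index 4. All elements to the left of the pivot are <= 19, and all elements to the right are > 19.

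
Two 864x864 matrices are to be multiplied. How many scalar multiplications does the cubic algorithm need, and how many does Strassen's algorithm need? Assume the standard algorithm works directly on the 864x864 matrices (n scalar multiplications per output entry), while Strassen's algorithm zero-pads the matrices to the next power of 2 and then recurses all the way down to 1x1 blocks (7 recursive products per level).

Matrix multiplication for 864x864 matrices:

Strassen's algorithm requires power-of-2 dimensions. Pad 864x864 to 1024x1024 (next power of 2).

Standard algorithm: 864^3 = 644972544 multiplications
Strassen's algorithm: 7^(log2(1024)) = 7^10 = 282475249 multiplications
Savings: 644972544 - 282475249 = 362497295 multiplications

Standard: 644972544 multiplications (864^3). Strassen: 282475249 multiplications (7^10, after padding to 1024x1024). Strassen reduces 8 recursive multiplications to 7 at each level.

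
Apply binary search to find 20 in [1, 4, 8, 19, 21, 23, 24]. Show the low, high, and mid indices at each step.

Binary search for 20 in [1, 4, 8, 19, 21, 23, 24]:

lo=0, hi=6, mid=3, arr[mid]=19 -> 19 < 20, search right half
lo=4, hi=6, mid=5, arr[mid]=23 -> 23 > 20, search left half
lo=4, hi=4, mid=4, arr[mid]=21 -> 21 > 20, search left half
lo=4 > hi=3, target 20 not found

Binary search determines that 20 is not in the array after 3 comparisons. The search space was exhausted without finding the target.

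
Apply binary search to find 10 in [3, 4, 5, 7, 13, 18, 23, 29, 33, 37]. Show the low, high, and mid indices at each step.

Binary search for 10 in [3, 4, 5, 7, 13, 18, 23, 29, 33, 37]:

lo=0, hi=9, mid=4, arr[mid]=13 -> 13 > 10, search left half
lo=0, hi=3, mid=1, arr[mid]=4 -> 4 < 10, search right half
lo=2, hi=3, mid=2, arr[mid]=5 -> 5 < 10, search right half
lo=3, hi=3, mid=3, arr[mid]=7 -> 7 < 10, search right half
lo=4 > hi=3, target 10 not found

Binary search determines that 10 is not in the array after 4 comparisons. The search space was exhausted without finding the target.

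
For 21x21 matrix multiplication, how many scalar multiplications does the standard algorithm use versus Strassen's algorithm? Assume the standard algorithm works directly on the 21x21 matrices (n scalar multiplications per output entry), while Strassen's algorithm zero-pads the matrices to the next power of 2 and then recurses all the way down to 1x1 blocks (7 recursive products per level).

Matrix multiplication for 21x21 matrices:

Strassen's algorithm requires power-of-2 dimensions. Pad 21x21 to 32x32 (next power of 2).

Standard algorithm: 21^3 = 9261 multiplications
Strassen's algorithm: 7^(log2(32)) = 7^5 = 16807 multiplications
Difference: 9261 - 16807 = -7546 (Strassen uses MORE here due to padding overhead — for small or just-over-power-of-2 n, padding can outweigh the per-level savings)

Standard: 9261 multiplications (21^3). Strassen: 16807 multiplications (7^5, after padding to 32x32). Strassen reduces 8 recursive multiplications to 7 at each level.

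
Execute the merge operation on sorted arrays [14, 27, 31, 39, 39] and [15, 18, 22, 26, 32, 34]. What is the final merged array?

Merging process:

Compare 14 vs 15: take 14 from left. Merged: [14]
Compare 27 vs 15: take 15 from right. Merged: [14, 15]
Compare 27 vs 18: take 18 from right. Merged: [14, 15, 18]
Compare 27 vs 22: take 22 from right. Merged: [14, 15, 18, 22]
Compare 27 vs 26: take 26 from right. Merged: [14, 15, 18, 22, 26]
Compare 27 vs 32: take 27 from left. Merged: [14, 15, 18, 22, 26, 27]
Compare 31 vs 32: take 31 from left. Merged: [14, 15, 18, 22, 26, 27, 31]
Compare 39 vs 32: take 32 from right. Merged: [14, 15, 18, 22, 26, 27, 31, 32]
Compare 39 vs 34: take 34 from right. Merged: [14, 15, 18, 22, 26, 27, 31, 32, 34]
Append remaining from left: [39, 39]. Merged: [14, 15, 18, 22, 26, 27, 31, 32, 34, 39, 39]

Final merged array: [14, 15, 18, 22, 26, 27, 31, 32, 34, 39, 39]
Total comparisons: 9

The merged array is [14, 15, 18, 22, 26, 27, 31, 32, 34, 39, 39], requiring 9 comparisons. The merge step runs in O(n) time where n is the total number of elements.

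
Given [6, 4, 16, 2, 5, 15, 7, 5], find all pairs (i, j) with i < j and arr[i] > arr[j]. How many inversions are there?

Finding inversions in [6, 4, 16, 2, 5, 15, 7, 5]:

(0, 1): arr[0]=6 > arr[1]=4
(0, 3): arr[0]=6 > arr[3]=2
(0, 4): arr[0]=6 > arr[4]=5
(0, 7): arr[0]=6 > arr[7]=5
(1, 3): arr[1]=4 > arr[3]=2
(2, 3): arr[2]=16 > arr[3]=2
(2, 4): arr[2]=16 > arr[4]=5
(2, 5): arr[2]=16 > arr[5]=15
(2, 6): arr[2]=16 > arr[6]=7
(2, 7): arr[2]=16 > arr[7]=5
(5, 6): arr[5]=15 > arr[6]=7
(5, 7): arr[5]=15 > arr[7]=5
(6, 7): arr[6]=7 > arr[7]=5

Total inversions: 13

The array has 13 inversion(s): (0,1), (0,3), (0,4), (0,7), (1,3), (2,3), (2,4), (2,5), (2,6), (2,7), (5,6), (5,7), (6,7). Each pair (i,j) satisfies i < j and arr[i] > arr[j].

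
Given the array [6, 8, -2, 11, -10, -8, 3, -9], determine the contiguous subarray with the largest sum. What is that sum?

Using Kadane's algorithm on [6, 8, -2, 11, -10, -8, 3, -9]:

Scanning through the array:
Position 1 (value 8): max_ending_here = 14, max_so_far = 14
Position 2 (value -2): max_ending_here = 12, max_so_far = 14
Position 3 (value 11): max_ending_here = 23, max_so_far = 23
Position 4 (value -10): max_ending_here = 13, max_so_far = 23
Position 5 (value -8): max_ending_here = 5, max_so_far = 23
Position 6 (value 3): max_ending_here = 8, max_so_far = 23
Position 7 (value -9): max_ending_here = -1, max_so_far = 23

Maximum subarray: [6, 8, -2, 11]
Maximum sum: 23

The maximum subarray is [6, 8, -2, 11] with sum 23. This subarray runs from index 0 to index 3.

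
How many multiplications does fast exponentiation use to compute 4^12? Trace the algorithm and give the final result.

Computing 4^12 by squaring (build up from 4^1; each line after the first costs one multiplication):

4^1 = 4
4^2 = (4^1)^2 = 4^2 = 16
4^3 = 4 * 4^2 = 4 * 16 = 64
4^6 = (4^3)^2 = 64^2 = 4096
4^12 = (4^6)^2 = 4096^2 = 16777216

Result: 16777216
Multiplications needed: 4 (4 lines after 4^1)

4^12 = 16777216. Using exponentiation by squaring, this requires 4 multiplications. The key idea: if the exponent is even, square the half-power; if odd, multiply by the base once.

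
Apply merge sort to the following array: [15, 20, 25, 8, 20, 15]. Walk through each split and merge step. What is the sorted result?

Merge sort trace:

Split: [15, 20, 25, 8, 20, 15] -> [15, 20, 25] and [8, 20, 15]
  Split: [15, 20, 25] -> [15] and [20, 25]
    Split: [20, 25] -> [20] and [25]
    Merge: [20] + [25] -> [20, 25]
  Merge: [15] + [20, 25] -> [15, 20, 25]
  Split: [8, 20, 15] -> [8] and [20, 15]
    Split: [20, 15] -> [20] and [15]
    Merge: [20] + [15] -> [15, 20]
  Merge: [8] + [15, 20] -> [8, 15, 20]
Merge: [15, 20, 25] + [8, 15, 20] -> [8, 15, 15, 20, 20, 25]

Final sorted array: [8, 15, 15, 20, 20, 25]

The merge sort proceeds by recursively splitting the array and merging sorted halves.
After all merges, the sorted array is [8, 15, 15, 20, 20, 25].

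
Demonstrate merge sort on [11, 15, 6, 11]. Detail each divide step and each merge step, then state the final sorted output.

Merge sort trace:

Split: [11, 15, 6, 11] -> [11, 15] and [6, 11]
  Split: [11, 15] -> [11] and [15]
  Merge: [11] + [15] -> [11, 15]
  Split: [6, 11] -> [6] and [11]
  Merge: [6] + [11] -> [6, 11]
Merge: [11, 15] + [6, 11] -> [6, 11, 11, 15]

Final sorted array: [6, 11, 11, 15]

The merge sort proceeds by recursively splitting the array and merging sorted halves.
After all merges, the sorted array is [6, 11, 11, 15].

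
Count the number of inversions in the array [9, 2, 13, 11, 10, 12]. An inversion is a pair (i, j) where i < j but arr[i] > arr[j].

Finding inversions in [9, 2, 13, 11, 10, 12]:

(0, 1): arr[0]=9 > arr[1]=2
(2, 3): arr[2]=13 > arr[3]=11
(2, 4): arr[2]=13 > arr[4]=10
(2, 5): arr[2]=13 > arr[5]=12
(3, 4): arr[3]=11 > arr[4]=10

Total inversions: 5

The array has 5 inversion(s): (0,1), (2,3), (2,4), (2,5), (3,4). Each pair (i,j) satisfies i < j and arr[i] > arr[j].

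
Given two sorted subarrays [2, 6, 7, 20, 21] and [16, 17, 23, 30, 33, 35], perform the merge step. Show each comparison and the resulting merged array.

Merging process:

Compare 2 vs 16: take 2 from left. Merged: [2]
Compare 6 vs 16: take 6 from left. Merged: [2, 6]
Compare 7 vs 16: take 7 from left. Merged: [2, 6, 7]
Compare 20 vs 16: take 16 from right. Merged: [2, 6, 7, 16]
Compare 20 vs 17: take 17 from right. Merged: [2, 6, 7, 16, 17]
Compare 20 vs 23: take 20 from left. Merged: [2, 6, 7, 16, 17, 20]
Compare 21 vs 23: take 21 from left. Merged: [2, 6, 7, 16, 17, 20, 21]
Append remaining from right: [23, 30, 33, 35]. Merged: [2, 6, 7, 16, 17, 20, 21, 23, 30, 33, 35]

Final merged array: [2, 6, 7, 16, 17, 20, 21, 23, 30, 33, 35]
Total comparisons: 7

The merged array is [2, 6, 7, 16, 17, 20, 21, 23, 30, 33, 35], requiring 7 comparisons. The merge step runs in O(n) time where n is the total number of elements.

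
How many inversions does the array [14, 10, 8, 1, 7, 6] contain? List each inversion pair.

Finding inversions in [14, 10, 8, 1, 7, 6]:

(0, 1): arr[0]=14 > arr[1]=10
(0, 2): arr[0]=14 > arr[2]=8
(0, 3): arr[0]=14 > arr[3]=1
(0, 4): arr[0]=14 > arr[4]=7
(0, 5): arr[0]=14 > arr[5]=6
(1, 2): arr[1]=10 > arr[2]=8
(1, 3): arr[1]=10 > arr[3]=1
(1, 4): arr[1]=10 > arr[4]=7
(1, 5): arr[1]=10 > arr[5]=6
(2, 3): arr[2]=8 > arr[3]=1
(2, 4): arr[2]=8 > arr[4]=7
(2, 5): arr[2]=8 > arr[5]=6
(4, 5): arr[4]=7 > arr[5]=6

Total inversions: 13

The array has 13 inversion(s): (0,1), (0,2), (0,3), (0,4), (0,5), (1,2), (1,3), (1,4), (1,5), (2,3), (2,4), (2,5), (4,5). Each pair (i,j) satisfies i < j and arr[i] > arr[j].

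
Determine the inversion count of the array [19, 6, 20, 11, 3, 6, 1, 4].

Finding inversions in [19, 6, 20, 11, 3, 6, 1, 4]:

(0, 1): arr[0]=19 > arr[1]=6
(0, 3): arr[0]=19 > arr[3]=11
(0, 4): arr[0]=19 > arr[4]=3
(0, 5): arr[0]=19 > arr[5]=6
(0, 6): arr[0]=19 > arr[6]=1
(0, 7): arr[0]=19 > arr[7]=4
(1, 4): arr[1]=6 > arr[4]=3
(1, 6): arr[1]=6 > arr[6]=1
(1, 7): arr[1]=6 > arr[7]=4
(2, 3): arr[2]=20 > arr[3]=11
(2, 4): arr[2]=20 > arr[4]=3
(2, 5): arr[2]=20 > arr[5]=6
(2, 6): arr[2]=20 > arr[6]=1
(2, 7): arr[2]=20 > arr[7]=4
(3, 4): arr[3]=11 > arr[4]=3
(3, 5): arr[3]=11 > arr[5]=6
(3, 6): arr[3]=11 > arr[6]=1
(3, 7): arr[3]=11 > arr[7]=4
(4, 6): arr[4]=3 > arr[6]=1
(5, 6): arr[5]=6 > arr[6]=1
(5, 7): arr[5]=6 > arr[7]=4

Total inversions: 21

The array has 21 inversion(s): (0,1), (0,3), (0,4), (0,5), (0,6), (0,7), (1,4), (1,6), (1,7), (2,3), (2,4), (2,5), (2,6), (2,7), (3,4), (3,5), (3,6), (3,7), (4,6), (5,6), (5,7). Each pair (i,j) satisfies i < j and arr[i] > arr[j].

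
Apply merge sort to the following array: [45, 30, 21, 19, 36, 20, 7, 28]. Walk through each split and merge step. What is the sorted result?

Merge sort trace:

Split: [45, 30, 21, 19, 36, 20, 7, 28] -> [45, 30, 21, 19] and [36, 20, 7, 28]
  Split: [45, 30, 21, 19] -> [45, 30] and [21, 19]
    Split: [45, 30] -> [45] and [30]
    Merge: [45] + [30] -> [30, 45]
    Split: [21, 19] -> [21] and [19]
    Merge: [21] + [19] -> [19, 21]
  Merge: [30, 45] + [19, 21] -> [19, 21, 30, 45]
  Split: [36, 20, 7, 28] -> [36, 20] and [7, 28]
    Split: [36, 20] -> [36] and [20]
    Merge: [36] + [20] -> [20, 36]
    Split: [7, 28] -> [7] and [28]
    Merge: [7] + [28] -> [7, 28]
  Merge: [20, 36] + [7, 28] -> [7, 20, 28, 36]
Merge: [19, 21, 30, 45] + [7, 20, 28, 36] -> [7, 19, 20, 21, 28, 30, 36, 45]

Final sorted array: [7, 19, 20, 21, 28, 30, 36, 45]

The merge sort proceeds by recursively splitting the array and merging sorted halves.
After all merges, the sorted array is [7, 19, 20, 21, 28, 30, 36, 45].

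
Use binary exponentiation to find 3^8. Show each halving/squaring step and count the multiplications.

Computing 3^8 by squaring (build up from 3^1; each line after the first costs one multiplication):

3^1 = 3
3^2 = (3^1)^2 = 3^2 = 9
3^4 = (3^2)^2 = 9^2 = 81
3^8 = (3^4)^2 = 81^2 = 6561

Result: 6561
Multiplications needed: 3 (3 lines after 3^1)

3^8 = 6561. Using exponentiation by squaring, this requires 3 multiplications. The key idea: if the exponent is even, square the half-power; if odd, multiply by the base once.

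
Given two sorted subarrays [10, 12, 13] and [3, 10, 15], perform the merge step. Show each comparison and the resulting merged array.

Merging process:

Compare 10 vs 3: take 3 from right. Merged: [3]
Compare 10 vs 10: take 10 from left. Merged: [3, 10]
Compare 12 vs 10: take 10 from right. Merged: [3, 10, 10]
Compare 12 vs 15: take 12 from left. Merged: [3, 10, 10, 12]
Compare 13 vs 15: take 13 from left. Merged: [3, 10, 10, 12, 13]
Append remaining from right: [15]. Merged: [3, 10, 10, 12, 13, 15]

Final merged array: [3, 10, 10, 12, 13, 15]
Total comparisons: 5

The merged array is [3, 10, 10, 12, 13, 15], requiring 5 comparisons. The merge step runs in O(n) time where n is the total number of elements.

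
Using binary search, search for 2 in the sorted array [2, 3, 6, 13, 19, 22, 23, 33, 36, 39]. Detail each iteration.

Binary search for 2 in [2, 3, 6, 13, 19, 22, 23, 33, 36, 39]:

lo=0, hi=9, mid=4, arr[mid]=19 -> 19 > 2, search left half
lo=0, hi=3, mid=1, arr[mid]=3 -> 3 > 2, search left half
lo=0, hi=0, mid=0, arr[mid]=2 -> Found target at index 0!

Binary search finds 2 at index 0 after 3 comparisons. The search repeatedly halves the search space by comparing with the middle element.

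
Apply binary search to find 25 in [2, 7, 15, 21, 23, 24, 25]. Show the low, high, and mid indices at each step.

Binary search for 25 in [2, 7, 15, 21, 23, 24, 25]:

lo=0, hi=6, mid=3, arr[mid]=21 -> 21 < 25, search right half
lo=4, hi=6, mid=5, arr[mid]=24 -> 24 < 25, search right half
lo=6, hi=6, mid=6, arr[mid]=25 -> Found target at index 6!

Binary search finds 25 at index 6 after 3 comparisons. The search repeatedly halves the search space by comparing with the middle element.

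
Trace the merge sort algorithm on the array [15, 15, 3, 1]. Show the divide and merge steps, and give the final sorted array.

Merge sort trace:

Split: [15, 15, 3, 1] -> [15, 15] and [3, 1]
  Split: [15, 15] -> [15] and [15]
  Merge: [15] + [15] -> [15, 15]
  Split: [3, 1] -> [3] and [1]
  Merge: [3] + [1] -> [1, 3]
Merge: [15, 15] + [1, 3] -> [1, 3, 15, 15]

Final sorted array: [1, 3, 15, 15]

The merge sort proceeds by recursively splitting the array and merging sorted halves.
After all merges, the sorted array is [1, 3, 15, 15].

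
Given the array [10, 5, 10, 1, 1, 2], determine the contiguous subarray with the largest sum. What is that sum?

Using Kadane's algorithm on [10, 5, 10, 1, 1, 2]:

Scanning through the array:
Position 1 (value 5): max_ending_here = 15, max_so_far = 15
Position 2 (value 10): max_ending_here = 25, max_so_far = 25
Position 3 (value 1): max_ending_here = 26, max_so_far = 26
Position 4 (value 1): max_ending_here = 27, max_so_far = 27
Position 5 (value 2): max_ending_here = 29, max_so_far = 29

Maximum subarray: [10, 5, 10, 1, 1, 2]
Maximum sum: 29

The maximum subarray is [10, 5, 10, 1, 1, 2] with sum 29. This subarray runs from index 0 to index 5.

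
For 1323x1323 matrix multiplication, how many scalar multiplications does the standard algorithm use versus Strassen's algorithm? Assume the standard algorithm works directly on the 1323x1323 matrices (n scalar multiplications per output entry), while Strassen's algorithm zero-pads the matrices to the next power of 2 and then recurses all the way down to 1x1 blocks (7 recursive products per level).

Matrix multiplication for 1323x1323 matrices:

Strassen's algorithm requires power-of-2 dimensions. Pad 1323x1323 to 2048x2048 (next power of 2).

Standard algorithm: 1323^3 = 2315685267 multiplications
Strassen's algorithm: 7^(log2(2048)) = 7^11 = 1977326743 multiplications
Savings: 2315685267 - 1977326743 = 338358524 multiplications

Standard: 2315685267 multiplications (1323^3). Strassen: 1977326743 multiplications (7^11, after padding to 2048x2048). Strassen reduces 8 recursive multiplications to 7 at each level.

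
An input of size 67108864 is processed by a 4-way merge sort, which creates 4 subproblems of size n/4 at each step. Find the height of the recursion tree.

For divide and conquer with division factor 4:

Problem sizes at each level:
Level 0: 67108864
Level 1: 16777216
Level 2: 4194304
Level 3: 1048576
Level 4: 262144
Level 5: 65536
Level 6: 16384
Level 7: 4096
Level 8: 1024
Level 9: 256
Level 10: 64
Level 11: 16
Level 12: 4
Level 13: 1

The root is level 0 and the size-1 base case is level 13 (the tree spans levels 0 through 13, i.e. 14 levels counting the root), so the depth is the number of divisions: log_4(67108864) = 13

The recursion tree depth is log_4(67108864) = 13. At each level, the problem size is divided by 4, so it takes 13 divisions to reduce to a base case of size 1. The algorithm makes 4 recursive calls at each level.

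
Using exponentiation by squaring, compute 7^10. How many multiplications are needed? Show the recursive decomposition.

Computing 7^10 by squaring (build up from 7^1; each line after the first costs one multiplication):

7^1 = 7
7^2 = (7^1)^2 = 7^2 = 49
7^4 = (7^2)^2 = 49^2 = 2401
7^5 = 7 * 7^4 = 7 * 2401 = 16807
7^10 = (7^5)^2 = 16807^2 = 282475249

Result: 282475249
Multiplications needed: 4 (4 lines after 7^1)

7^10 = 282475249. Using exponentiation by squaring, this requires 4 multiplications. The key idea: if the exponent is even, square the half-power; if odd, multiply by the base once.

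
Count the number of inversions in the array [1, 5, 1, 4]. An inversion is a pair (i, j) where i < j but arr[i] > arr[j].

Finding inversions in [1, 5, 1, 4]:

(1, 2): arr[1]=5 > arr[2]=1
(1, 3): arr[1]=5 > arr[3]=4

Total inversions: 2

The array has 2 inversion(s): (1,2), (1,3). Each pair (i,j) satisfies i < j and arr[i] > arr[j].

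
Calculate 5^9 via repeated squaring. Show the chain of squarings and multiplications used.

Computing 5^9 by squaring (build up from 5^1; each line after the first costs one multiplication):

5^1 = 5
5^2 = (5^1)^2 = 5^2 = 25
5^4 = (5^2)^2 = 25^2 = 625
5^8 = (5^4)^2 = 625^2 = 390625
5^9 = 5 * 5^8 = 5 * 390625 = 1953125

Result: 1953125
Multiplications needed: 4 (4 lines after 5^1)

5^9 = 1953125. Using exponentiation by squaring, this requires 4 multiplications. The key idea: if the exponent is even, square the half-power; if odd, multiply by the base once.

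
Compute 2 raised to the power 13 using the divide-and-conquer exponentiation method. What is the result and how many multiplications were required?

Computing 2^13 by squaring (build up from 2^1; each line after the first costs one multiplication):

2^1 = 2
2^2 = (2^1)^2 = 2^2 = 4
2^3 = 2 * 2^2 = 2 * 4 = 8
2^6 = (2^3)^2 = 8^2 = 64
2^12 = (2^6)^2 = 64^2 = 4096
2^13 = 2 * 2^12 = 2 * 4096 = 8192

Result: 8192
Multiplications needed: 5 (5 lines after 2^1)

2^13 = 8192. Using exponentiation by squaring, this requires 5 multiplications. The key idea: if the exponent is even, square the half-power; if odd, multiply by the base once.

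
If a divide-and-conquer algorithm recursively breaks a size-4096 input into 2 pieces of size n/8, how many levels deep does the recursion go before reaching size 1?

For divide and conquer with division factor 8:

Problem sizes at each level:
Level 0: 4096
Level 1: 512
Level 2: 64
Level 3: 8
Level 4: 1

The root is level 0 and the size-1 base case is level 4 (the tree spans levels 0 through 4, i.e. 5 levels counting the root), so the depth is the number of divisions: log_8(4096) = 4

The recursion tree depth is log_8(4096) = 4. At each level, the problem size is divided by 8, so it takes 4 divisions to reduce to a base case of size 1. The algorithm makes 2 recursive calls at each level.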